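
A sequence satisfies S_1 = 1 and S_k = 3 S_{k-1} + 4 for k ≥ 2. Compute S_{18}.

387420487

The fixed point is 4/(1 - 3) = -2, so S_k + 2 = 3(S_{k-1} + 2).
Hence S_k = 3·3^{k-1} - 2.
S_{18} = 3·3^{17} - 2 = 3·129140163 - 2 = 387420487.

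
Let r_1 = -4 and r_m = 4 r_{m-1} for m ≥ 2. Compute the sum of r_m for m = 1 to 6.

-5460

r_2 = 4(-4) = -16
r_3 = 4(-16) = -64
r_4 = 4(-64) = -256
r_5 = 4(-256) = -1024
r_6 = 4(-1024) = -4096
Sum = (-4) + (-16) + (-64) + (-256) + (-1024) + (-4096) = -5460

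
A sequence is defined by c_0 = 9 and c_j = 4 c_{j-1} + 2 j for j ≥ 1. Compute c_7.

c_1 = 4(9) + 2 = 38
c_2 = 4(38) + 4 = 156
c_3 = 4(156) + 6 = 630
c_4 = 4(630) + 8 = 2528
c_5 = 4(2528) + 10 = 10122
c_6 = 4(10122) + 12 = 40500
c_7 = 4(40500) + 14 = 162014

162014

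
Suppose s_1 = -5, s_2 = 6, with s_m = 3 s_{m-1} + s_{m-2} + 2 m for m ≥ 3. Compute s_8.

8874

s_3 = 3·6 + (-5) + 6 = 19
s_4 = 3·19 + 6 + 8 = 71
s_5 = 3·71 + 19 + 10 = 242
s_6 = 3·242 + 71 + 12 = 809
s_7 = 3·809 + 242 + 14 = 2683
s_8 = 3·2683 + 809 + 16 = 8874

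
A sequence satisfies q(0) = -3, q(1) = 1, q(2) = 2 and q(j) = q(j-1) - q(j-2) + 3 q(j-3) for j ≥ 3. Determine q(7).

-38

q(3) = 2 - 1 + 3(-3) = -8
q(4) = (-8) - 2 + 3(1) = -7
q(5) = (-7) - (-8) + 3(2) = 7
q(6) = 7 - (-7) + 3(-8) = -10
q(7) = (-10) - 7 + 3(-7) = -38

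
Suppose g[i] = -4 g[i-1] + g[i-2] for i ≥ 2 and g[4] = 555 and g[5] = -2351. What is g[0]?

Rearranging, g[i-2] = g[i] + 4 g[i-1].
g[3] = -2351 + 4*555 = -131
g[2] = 555 + 4*(-131) = 31
g[1] = -131 + 4*31 = -7
g[0] = 31 + 4*(-7) = 3

3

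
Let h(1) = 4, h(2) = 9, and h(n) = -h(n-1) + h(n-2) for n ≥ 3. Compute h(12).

h(3) = -9 + 4 = -5
h(4) = -(-5) + 9 = 14
h(5) = -14 + (-5) = -19
h(6) = -(-19) + 14 = 33
h(7) = -33 + (-19) = -52
h(8) = -(-52) + 33 = 85
h(9) = -85 + (-52) = -137
h(10) = -(-137) + 85 = 222
h(11) = -222 + (-137) = -359
h(12) = -(-359) + 222 = 581

581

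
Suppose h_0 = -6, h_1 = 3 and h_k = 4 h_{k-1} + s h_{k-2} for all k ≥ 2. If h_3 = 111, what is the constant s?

h_2 = 12 - 6s
h_3 = 48 - 21s
So 48 - 21s = 111, giving s = -3.

-3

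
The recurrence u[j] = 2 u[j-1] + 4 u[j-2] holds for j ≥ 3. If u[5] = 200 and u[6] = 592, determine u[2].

-1

Rearranging, u[j-2] = (u[j] - 2 u[j-1]) / 4.
u[4] = (592 - 2(200)) / 4 = 192/4 = 48
u[3] = (200 - 2(48)) / 4 = 104/4 = 26
u[2] = (48 - 2(26)) / 4 = -4/4 = -1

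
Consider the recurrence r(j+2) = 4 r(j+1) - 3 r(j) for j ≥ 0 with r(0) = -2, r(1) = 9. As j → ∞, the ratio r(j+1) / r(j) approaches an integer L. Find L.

3

The characteristic equation is r^2 - 4r + 3 = 0, which factors as (r - 3)(r - 1) = 0.
So the roots are 3 and 1. Since |3| > |1| and the coefficient of 3^j is non-zero, the ratio tends to 3.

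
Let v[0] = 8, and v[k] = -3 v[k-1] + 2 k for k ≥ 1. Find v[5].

-1850

v[1] = -3*8 + 2 = -22
v[2] = -3*(-22) + 4 = 70
v[3] = -3*70 + 6 = -204
v[4] = -3*(-204) + 8 = 620
v[5] = -3*620 + 10 = -1850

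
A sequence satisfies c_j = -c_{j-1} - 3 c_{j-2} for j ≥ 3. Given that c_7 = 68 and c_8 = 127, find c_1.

4

Rearranging, c_{j-2} = (c_j + c_{j-1}) / -3.
c_6 = (127 + 68) / -3 = 195/-3 = -65
c_5 = (68 + (-65)) / -3 = 3/-3 = -1
c_4 = (-65 + (-1)) / -3 = -66/-3 = 22
c_3 = (-1 + 22) / -3 = 21/-3 = -7
c_2 = (22 + (-7)) / -3 = 15/-3 = -5
c_1 = (-7 + (-5)) / -3 = -12/-3 = 4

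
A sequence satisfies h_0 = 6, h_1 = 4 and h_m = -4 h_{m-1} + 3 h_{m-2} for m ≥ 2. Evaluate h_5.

h_2 = -4·4 + 3·6 = 2
h_3 = -4·2 + 3·4 = 4
h_4 = -4·4 + 3·2 = -10
h_5 = -4·(-10) + 3·4 = 52

52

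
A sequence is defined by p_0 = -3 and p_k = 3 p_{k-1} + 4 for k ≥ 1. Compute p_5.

-245

p_1 = 3·(-3) + 4 = -5
p_2 = 3·(-5) + 4 = -11
p_3 = 3·(-11) + 4 = -29
p_4 = 3·(-29) + 4 = -83
p_5 = 3·(-83) + 4 = -245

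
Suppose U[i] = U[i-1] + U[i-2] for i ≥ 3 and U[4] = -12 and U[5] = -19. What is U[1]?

-2

Rearranging, U[i-2] = U[i] - U[i-1].
U[3] = -19 - (-12) = -7
U[2] = -12 - (-7) = -5
U[1] = -7 - (-5) = -2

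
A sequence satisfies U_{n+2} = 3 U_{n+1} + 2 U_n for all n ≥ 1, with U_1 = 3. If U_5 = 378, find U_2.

8

Let U_2 = z.
U_3 = 6 + 3z
U_4 = 18 + 11z
U_5 = 66 + 39z
So 66 + 39z = 378, giving z = 8.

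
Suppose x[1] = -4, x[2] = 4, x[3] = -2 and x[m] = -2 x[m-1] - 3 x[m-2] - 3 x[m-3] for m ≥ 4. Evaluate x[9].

x[4] = -2(-2) - 3(4) - 3(-4) = 4
x[5] = -2(4) - 3(-2) - 3(4) = -14
x[6] = -2(-14) - 3(4) - 3(-2) = 22
x[7] = -2(22) - 3(-14) - 3(4) = -14
x[8] = -2(-14) - 3(22) - 3(-14) = 4
x[9] = -2(4) - 3(-14) - 3(22) = -32

-32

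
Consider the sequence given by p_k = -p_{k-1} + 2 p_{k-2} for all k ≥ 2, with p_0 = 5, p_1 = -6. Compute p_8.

940

p_2 = -(-6) + 2*5 = 16
p_3 = -16 + 2*(-6) = -28
p_4 = -(-28) + 2*16 = 60
p_5 = -60 + 2*(-28) = -116
p_6 = -(-116) + 2*60 = 236
p_7 = -236 + 2*(-116) = -468
p_8 = -(-468) + 2*236 = 940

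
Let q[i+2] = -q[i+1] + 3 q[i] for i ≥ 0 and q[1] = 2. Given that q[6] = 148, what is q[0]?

Let q[0] = w.
q[2] = -2 + 3w
q[3] = 8 - 3w
q[4] = -14 + 12w
q[5] = 38 - 21w
q[6] = -80 + 57w
So -80 + 57w = 148, giving w = 4.

4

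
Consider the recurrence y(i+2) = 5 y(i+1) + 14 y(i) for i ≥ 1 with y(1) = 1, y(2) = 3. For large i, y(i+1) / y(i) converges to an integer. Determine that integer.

The characteristic equation is r^2 - 5r - 14 = 0, which factors as (r - 7)(r + 2) = 0.
So the roots are 7 and -2. Since |7| > |-2| and the coefficient of 7^i is non-zero, the ratio tends to 7.

7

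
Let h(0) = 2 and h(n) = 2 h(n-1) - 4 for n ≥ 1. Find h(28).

-536870908

The fixed point is -4/(1 - 2) = 4, so h(n) - 4 = 2(h(n-1) - 4).
Hence h(n) = -2·2^n + 4.
h(28) = -2·2^{28} + 4 = -2·268435456 + 4 = -536870908.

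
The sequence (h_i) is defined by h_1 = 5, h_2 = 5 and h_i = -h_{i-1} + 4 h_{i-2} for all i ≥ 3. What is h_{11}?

h_3 = -5 + 4(5) = 15
h_4 = -15 + 4(5) = 5
h_5 = -5 + 4(15) = 55
h_6 = -55 + 4(5) = -35
h_7 = -(-35) + 4(55) = 255
h_8 = -255 + 4(-35) = -395
h_9 = -(-395) + 4(255) = 1415
h_{10} = -1415 + 4(-395) = -2995
h_{11} = -(-2995) + 4(1415) = 8655

8655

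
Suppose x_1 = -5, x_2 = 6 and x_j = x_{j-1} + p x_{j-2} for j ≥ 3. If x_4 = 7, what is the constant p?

1

x_3 = 6 - 5p
x_4 = 6 + p
So 6 + p = 7, giving p = 1.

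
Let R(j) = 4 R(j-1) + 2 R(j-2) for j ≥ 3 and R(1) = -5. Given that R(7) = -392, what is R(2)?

Let R(2) = x.
R(3) = -10 + 4x
R(4) = -40 + 18x
R(5) = -180 + 80x
R(6) = -800 + 356x
R(7) = -3560 + 1584x
So -3560 + 1584x = -392, giving x = 2.

2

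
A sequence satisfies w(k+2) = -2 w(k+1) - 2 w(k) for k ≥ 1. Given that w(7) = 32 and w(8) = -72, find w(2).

-1

Rearranging, w(k-2) = (w(k) + 2 w(k-1)) / -2.
w(6) = (-72 + 2·32) / -2 = -8/-2 = 4
w(5) = (32 + 2·4) / -2 = 40/-2 = -20
w(4) = (4 + 2·(-20)) / -2 = -36/-2 = 18
w(3) = (-20 + 2·18) / -2 = 16/-2 = -8
w(2) = (18 + 2·(-8)) / -2 = 2/-2 = -1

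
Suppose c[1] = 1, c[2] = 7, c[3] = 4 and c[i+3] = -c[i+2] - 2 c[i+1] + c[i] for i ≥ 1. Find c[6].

22

c[4] = -4 - 2*7 + 1 = -17
c[5] = -(-17) - 2*4 + 7 = 16
c[6] = -16 - 2*(-17) + 4 = 22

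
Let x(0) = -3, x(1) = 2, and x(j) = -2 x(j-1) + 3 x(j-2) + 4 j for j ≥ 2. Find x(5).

x(2) = -2(2) + 3(-3) + 8 = -5
x(3) = -2(-5) + 3(2) + 12 = 28
x(4) = -2(28) + 3(-5) + 16 = -55
x(5) = -2(-55) + 3(28) + 20 = 214

214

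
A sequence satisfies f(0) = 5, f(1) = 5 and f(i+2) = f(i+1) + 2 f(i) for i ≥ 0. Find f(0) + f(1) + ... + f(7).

f(2) = 5 + 2(5) = 15
f(3) = 15 + 2(5) = 25
f(4) = 25 + 2(15) = 55
f(5) = 55 + 2(25) = 105
f(6) = 105 + 2(55) = 215
f(7) = 215 + 2(105) = 425
Sum = 5 + 5 + 15 + 25 + 55 + 105 + 215 + 425 = 850

850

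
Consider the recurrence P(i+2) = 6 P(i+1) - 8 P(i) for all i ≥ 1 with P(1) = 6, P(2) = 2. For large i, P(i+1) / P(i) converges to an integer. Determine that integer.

The characteristic equation is r^2 - 6r + 8 = 0, which factors as (r - 4)(r - 2) = 0.
So the roots are 4 and 2. Since |4| > |2| and the coefficient of 4^i is non-zero, the ratio tends to 4.

4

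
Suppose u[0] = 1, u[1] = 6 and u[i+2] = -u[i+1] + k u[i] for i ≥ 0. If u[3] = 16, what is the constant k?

u[2] = -6 + k
u[3] = 6 + 5k
So 6 + 5k = 16, giving k = 2.

2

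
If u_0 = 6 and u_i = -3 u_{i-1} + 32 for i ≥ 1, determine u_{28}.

-45753584909914

The fixed point is 32/(1 + 3) = 8, so u_i - 8 = -3(u_{i-1} - 8).
Hence u_i = -2·(-3)^i + 8.
u_{28} = -2·(-3)^{28} + 8 = -2·22876792454961 + 8 = -45753584909914.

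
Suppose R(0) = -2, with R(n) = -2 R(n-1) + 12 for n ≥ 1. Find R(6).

-380

R(1) = -2·(-2) + 12 = 16
R(2) = -2·16 + 12 = -20
R(3) = -2·(-20) + 12 = 52
R(4) = -2·52 + 12 = -92
R(5) = -2·(-92) + 12 = 196
R(6) = -2·196 + 12 = -380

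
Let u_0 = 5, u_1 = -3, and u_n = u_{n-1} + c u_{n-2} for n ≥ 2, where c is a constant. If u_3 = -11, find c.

u_2 = -3 + 5c
u_3 = -3 + 2c
So -3 + 2c = -11, giving c = -4.

-4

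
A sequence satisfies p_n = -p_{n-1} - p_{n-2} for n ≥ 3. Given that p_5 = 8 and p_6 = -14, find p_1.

6

Rearranging, p_{n-2} = -(p_n + p_{n-1}).
p_4 = -(-14 + 8) = 6
p_3 = -(8 + 6) = -14
p_2 = -(6 + (-14)) = 8
p_1 = -(-14 + 8) = 6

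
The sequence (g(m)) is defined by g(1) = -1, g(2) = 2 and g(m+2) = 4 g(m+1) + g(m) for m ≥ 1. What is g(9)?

40895

g(3) = 4·2 + (-1) = 7
g(4) = 4·7 + 2 = 30
g(5) = 4·30 + 7 = 127
g(6) = 4·127 + 30 = 538
g(7) = 4·538 + 127 = 2279
g(8) = 4·2279 + 538 = 9654
g(9) = 4·9654 + 2279 = 40895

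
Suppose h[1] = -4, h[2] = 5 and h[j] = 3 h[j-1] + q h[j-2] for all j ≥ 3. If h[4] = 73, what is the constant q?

-4

h[3] = 15 - 4q
h[4] = 45 - 7q
So 45 - 7q = 73, giving q = -4.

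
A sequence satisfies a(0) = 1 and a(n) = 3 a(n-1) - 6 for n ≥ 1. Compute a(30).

The fixed point is -6/(1 - 3) = 3, so a(n) - 3 = 3(a(n-1) - 3).
Hence a(n) = -2·3^n + 3.
a(30) = -2·3^{30} + 3 = -2·205891132094649 + 3 = -411782264189295.

-411782264189295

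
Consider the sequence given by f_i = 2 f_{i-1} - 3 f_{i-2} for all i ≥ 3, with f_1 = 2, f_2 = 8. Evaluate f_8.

f_3 = 2·8 - 3·2 = 10
f_4 = 2·10 - 3·8 = -4
f_5 = 2·(-4) - 3·10 = -38
f_6 = 2·(-38) - 3·(-4) = -64
f_7 = 2·(-64) - 3·(-38) = -14
f_8 = 2·(-14) - 3·(-64) = 164

164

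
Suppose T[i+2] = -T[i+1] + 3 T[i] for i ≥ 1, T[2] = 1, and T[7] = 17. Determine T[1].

Let T[1] = z.
T[3] = -1 + 3z
T[4] = 4 - 3z
T[5] = -7 + 12z
T[6] = 19 - 21z
T[7] = -40 + 57z
So -40 + 57z = 17, giving z = 1.

1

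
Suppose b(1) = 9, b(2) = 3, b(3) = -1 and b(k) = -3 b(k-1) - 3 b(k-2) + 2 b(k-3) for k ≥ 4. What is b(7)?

b(4) = -3·(-1) - 3·3 + 2·9 = 12
b(5) = -3·12 - 3·(-1) + 2·3 = -27
b(6) = -3·(-27) - 3·12 + 2·(-1) = 43
b(7) = -3·43 - 3·(-27) + 2·12 = -24

-24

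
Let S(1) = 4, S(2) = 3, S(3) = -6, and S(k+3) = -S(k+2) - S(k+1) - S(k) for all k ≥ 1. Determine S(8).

-1

S(4) = -(-6) - 3 - 4 = -1
S(5) = -(-1) - (-6) - 3 = 4
S(6) = -4 - (-1) - (-6) = 3
S(7) = -3 - 4 - (-1) = -6
S(8) = -(-6) - 3 - 4 = -1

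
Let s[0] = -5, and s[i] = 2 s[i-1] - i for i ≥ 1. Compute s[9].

-3573

s[1] = 2·(-5) - 1 = -11
s[2] = 2·(-11) - 2 = -24
s[3] = 2·(-24) - 3 = -51
s[4] = 2·(-51) - 4 = -106
s[5] = 2·(-106) - 5 = -217
s[6] = 2·(-217) - 6 = -440
s[7] = 2·(-440) - 7 = -887
s[8] = 2·(-887) - 8 = -1782
s[9] = 2·(-1782) - 9 = -3573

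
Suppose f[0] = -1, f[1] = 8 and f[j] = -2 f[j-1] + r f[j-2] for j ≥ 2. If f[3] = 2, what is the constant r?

-3

f[2] = -16 - r
f[3] = 32 + 10r
So 32 + 10r = 2, giving r = -3.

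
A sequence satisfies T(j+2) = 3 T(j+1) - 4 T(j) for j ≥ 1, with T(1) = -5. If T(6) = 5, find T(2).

5

Let T(2) = v.
T(3) = 20 + 3v
T(4) = 60 + 5v
T(5) = 100 + 3v
T(6) = 60 - 11v
So 60 - 11v = 5, giving v = 5.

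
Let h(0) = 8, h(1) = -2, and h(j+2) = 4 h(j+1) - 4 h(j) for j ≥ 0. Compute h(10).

-83968

h(2) = 4*(-2) - 4*8 = -40
h(3) = 4*(-40) - 4*(-2) = -152
h(4) = 4*(-152) - 4*(-40) = -448
h(5) = 4*(-448) - 4*(-152) = -1184
h(6) = 4*(-1184) - 4*(-448) = -2944
h(7) = 4*(-2944) - 4*(-1184) = -7040
h(8) = 4*(-7040) - 4*(-2944) = -16384
h(9) = 4*(-16384) - 4*(-7040) = -37376
h(10) = 4*(-37376) - 4*(-16384) = -83968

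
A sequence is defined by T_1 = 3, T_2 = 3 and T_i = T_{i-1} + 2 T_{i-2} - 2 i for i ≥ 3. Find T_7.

T_3 = 3 + 2*3 - 6 = 3
T_4 = 3 + 2*3 - 8 = 1
T_5 = 1 + 2*3 - 10 = -3
T_6 = (-3) + 2*1 - 12 = -13
T_7 = (-13) + 2*(-3) - 14 = -33

-33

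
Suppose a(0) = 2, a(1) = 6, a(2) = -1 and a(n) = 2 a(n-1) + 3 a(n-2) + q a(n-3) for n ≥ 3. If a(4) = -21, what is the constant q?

a(3) = 16 + 2q
a(4) = 29 + 10q
So 29 + 10q = -21, giving q = -5.

-5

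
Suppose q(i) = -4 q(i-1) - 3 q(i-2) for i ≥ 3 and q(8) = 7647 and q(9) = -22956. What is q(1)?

4

Rearranging, q(i-2) = (q(i) + 4 q(i-1)) / -3.
q(7) = (-22956 + 4·7647) / -3 = 7632/-3 = -2544
q(6) = (7647 + 4·(-2544)) / -3 = -2529/-3 = 843
q(5) = (-2544 + 4·843) / -3 = 828/-3 = -276
q(4) = (843 + 4·(-276)) / -3 = -261/-3 = 87
q(3) = (-276 + 4·87) / -3 = 72/-3 = -24
q(2) = (87 + 4·(-24)) / -3 = -9/-3 = 3
q(1) = (-24 + 4·3) / -3 = -12/-3 = 4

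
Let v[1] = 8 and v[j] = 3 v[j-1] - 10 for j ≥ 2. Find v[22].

31381059614

The fixed point is -10/(1 - 3) = 5, so v[j] - 5 = 3(v[j-1] - 5).
Hence v[j] = 3·3^{j-1} + 5.
v[22] = 3·3^{21} + 5 = 3·10460353203 + 5 = 31381059614.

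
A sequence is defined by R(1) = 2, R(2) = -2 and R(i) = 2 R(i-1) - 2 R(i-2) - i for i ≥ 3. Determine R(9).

69

R(3) = 2·(-2) - 2·2 - 3 = -11
R(4) = 2·(-11) - 2·(-2) - 4 = -22
R(5) = 2·(-22) - 2·(-11) - 5 = -27
R(6) = 2·(-27) - 2·(-22) - 6 = -16
R(7) = 2·(-16) - 2·(-27) - 7 = 15
R(8) = 2·15 - 2·(-16) - 8 = 54
R(9) = 2·54 - 2·15 - 9 = 69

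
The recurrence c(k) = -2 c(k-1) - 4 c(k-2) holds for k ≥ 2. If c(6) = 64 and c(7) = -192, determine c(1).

-3

Rearranging, c(k-2) = (c(k) + 2 c(k-1)) / -4.
c(5) = (-192 + 2(64)) / -4 = -64/-4 = 16
c(4) = (64 + 2(16)) / -4 = 96/-4 = -24
c(3) = (16 + 2(-24)) / -4 = -32/-4 = 8
c(2) = (-24 + 2(8)) / -4 = -8/-4 = 2
c(1) = (8 + 2(2)) / -4 = 12/-4 = -3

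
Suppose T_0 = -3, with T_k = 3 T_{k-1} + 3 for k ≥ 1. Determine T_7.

-3282

T_1 = 3(-3) + 3 = -6
T_2 = 3(-6) + 3 = -15
T_3 = 3(-15) + 3 = -42
T_4 = 3(-42) + 3 = -123
T_5 = 3(-123) + 3 = -366
T_6 = 3(-366) + 3 = -1095
T_7 = 3(-1095) + 3 = -3282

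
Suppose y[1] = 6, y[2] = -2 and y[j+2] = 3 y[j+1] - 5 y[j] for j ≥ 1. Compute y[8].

y[3] = 3*(-2) - 5*6 = -36
y[4] = 3*(-36) - 5*(-2) = -98
y[5] = 3*(-98) - 5*(-36) = -114
y[6] = 3*(-114) - 5*(-98) = 148
y[7] = 3*148 - 5*(-114) = 1014
y[8] = 3*1014 - 5*148 = 2302

2302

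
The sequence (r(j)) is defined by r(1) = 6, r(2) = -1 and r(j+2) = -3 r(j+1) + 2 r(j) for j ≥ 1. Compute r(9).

r(3) = -3·(-1) + 2·6 = 15
r(4) = -3·15 + 2·(-1) = -47
r(5) = -3·(-47) + 2·15 = 171
r(6) = -3·171 + 2·(-47) = -607
r(7) = -3·(-607) + 2·171 = 2163
r(8) = -3·2163 + 2·(-607) = -7703
r(9) = -3·(-7703) + 2·2163 = 27435

27435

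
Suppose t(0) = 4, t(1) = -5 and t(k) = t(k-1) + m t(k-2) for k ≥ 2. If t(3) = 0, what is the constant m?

t(2) = -5 + 4m
t(3) = -5 - m
So -5 - m = 0, giving m = -5.

-5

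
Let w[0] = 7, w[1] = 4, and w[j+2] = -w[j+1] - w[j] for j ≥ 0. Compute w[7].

4

w[2] = -4 - 7 = -11
w[3] = -(-11) - 4 = 7
w[4] = -7 - (-11) = 4
w[5] = -4 - 7 = -11
w[6] = -(-11) - 4 = 7
w[7] = -7 - (-11) = 4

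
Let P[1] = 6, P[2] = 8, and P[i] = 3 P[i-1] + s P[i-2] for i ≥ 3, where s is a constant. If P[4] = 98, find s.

1

P[3] = 24 + 6s
P[4] = 72 + 26s
So 72 + 26s = 98, giving s = 1.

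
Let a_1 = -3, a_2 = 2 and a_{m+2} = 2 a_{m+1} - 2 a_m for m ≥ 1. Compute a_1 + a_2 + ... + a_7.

a_3 = 2(2) - 2(-3) = 10
a_4 = 2(10) - 2(2) = 16
a_5 = 2(16) - 2(10) = 12
a_6 = 2(12) - 2(16) = -8
a_7 = 2(-8) - 2(12) = -40
Sum = (-3) + 2 + 10 + 16 + 12 + (-8) + (-40) = -11

-11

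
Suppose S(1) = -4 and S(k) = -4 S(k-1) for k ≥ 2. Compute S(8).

S(2) = -4·(-4) = 16
S(3) = -4·16 = -64
S(4) = -4·(-64) = 256
S(5) = -4·256 = -1024
S(6) = -4·(-1024) = 4096
S(7) = -4·4096 = -16384
S(8) = -4·(-16384) = 65536

65536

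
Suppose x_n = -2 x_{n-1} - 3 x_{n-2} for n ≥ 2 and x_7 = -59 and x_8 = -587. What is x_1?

7

Rearranging, x_{n-2} = (x_n + 2 x_{n-1}) / -3.
x_6 = (-587 + 2*(-59)) / -3 = -705/-3 = 235
x_5 = (-59 + 2*235) / -3 = 411/-3 = -137
x_4 = (235 + 2*(-137)) / -3 = -39/-3 = 13
x_3 = (-137 + 2*13) / -3 = -111/-3 = 37
x_2 = (13 + 2*37) / -3 = 87/-3 = -29
x_1 = (37 + 2*(-29)) / -3 = -21/-3 = 7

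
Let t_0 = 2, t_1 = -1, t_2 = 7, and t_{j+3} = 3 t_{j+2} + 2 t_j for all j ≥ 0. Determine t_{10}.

78085

t_3 = 3·7 + 2·2 = 25
t_4 = 3·25 + 2·(-1) = 73
t_5 = 3·73 + 2·7 = 233
t_6 = 3·233 + 2·25 = 749
t_7 = 3·749 + 2·73 = 2393
t_8 = 3·2393 + 2·233 = 7645
t_9 = 3·7645 + 2·749 = 24433
t_{10} = 3·24433 + 2·2393 = 78085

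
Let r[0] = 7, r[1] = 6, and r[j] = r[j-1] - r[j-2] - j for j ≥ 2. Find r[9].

-18

r[2] = 6 - 7 - 2 = -3
r[3] = (-3) - 6 - 3 = -12
r[4] = (-12) - (-3) - 4 = -13
r[5] = (-13) - (-12) - 5 = -6
r[6] = (-6) - (-13) - 6 = 1
r[7] = 1 - (-6) - 7 = 0
r[8] = 0 - 1 - 8 = -9
r[9] = (-9) - 0 - 9 = -18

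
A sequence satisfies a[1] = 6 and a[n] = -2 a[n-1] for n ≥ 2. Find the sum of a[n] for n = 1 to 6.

a[2] = -2·6 = -12
a[3] = -2·(-12) = 24
a[4] = -2·24 = -48
a[5] = -2·(-48) = 96
a[6] = -2·96 = -192
Sum = 6 + (-12) + 24 + (-48) + 96 + (-192) = -126

-126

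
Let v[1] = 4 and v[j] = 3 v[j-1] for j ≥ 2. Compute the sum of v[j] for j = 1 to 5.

484

v[2] = 3(4) = 12
v[3] = 3(12) = 36
v[4] = 3(36) = 108
v[5] = 3(108) = 324
Sum = 4 + 12 + 36 + 108 + 324 = 484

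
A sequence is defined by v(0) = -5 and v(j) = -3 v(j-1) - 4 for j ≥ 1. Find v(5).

v(1) = -3*(-5) - 4 = 11
v(2) = -3*11 - 4 = -37
v(3) = -3*(-37) - 4 = 107
v(4) = -3*107 - 4 = -325
v(5) = -3*(-325) - 4 = 971

971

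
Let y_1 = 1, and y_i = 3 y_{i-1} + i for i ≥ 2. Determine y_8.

y_2 = 3(1) + 2 = 5
y_3 = 3(5) + 3 = 18
y_4 = 3(18) + 4 = 58
y_5 = 3(58) + 5 = 179
y_6 = 3(179) + 6 = 543
y_7 = 3(543) + 7 = 1636
y_8 = 3(1636) + 8 = 4916

4916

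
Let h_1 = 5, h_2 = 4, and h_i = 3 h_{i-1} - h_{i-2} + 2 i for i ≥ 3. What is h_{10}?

16935

h_3 = 3*4 - 5 + 6 = 13
h_4 = 3*13 - 4 + 8 = 43
h_5 = 3*43 - 13 + 10 = 126
h_6 = 3*126 - 43 + 12 = 347
h_7 = 3*347 - 126 + 14 = 929
h_8 = 3*929 - 347 + 16 = 2456
h_9 = 3*2456 - 929 + 18 = 6457
h_{10} = 3*6457 - 2456 + 20 = 16935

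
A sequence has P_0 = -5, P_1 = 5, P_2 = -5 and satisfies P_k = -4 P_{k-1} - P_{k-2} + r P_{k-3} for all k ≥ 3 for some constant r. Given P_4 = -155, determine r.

P_3 = 15 - 5r
P_4 = -55 + 25r
So -55 + 25r = -155, giving r = -4.

-4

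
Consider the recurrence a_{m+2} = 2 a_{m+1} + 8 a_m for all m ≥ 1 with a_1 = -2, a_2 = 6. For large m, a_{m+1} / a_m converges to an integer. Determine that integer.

The characteristic equation is r^2 - 2r - 8 = 0, which factors as (r - 4)(r + 2) = 0.
So the roots are 4 and -2. Since |4| > |-2| and the coefficient of 4^m is non-zero, the ratio tends to 4.

4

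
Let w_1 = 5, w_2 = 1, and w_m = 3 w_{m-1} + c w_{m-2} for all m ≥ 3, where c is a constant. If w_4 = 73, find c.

4

w_3 = 3 + 5c
w_4 = 9 + 16c
So 9 + 16c = 73, giving c = 4.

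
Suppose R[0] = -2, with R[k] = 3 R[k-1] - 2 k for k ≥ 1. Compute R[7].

R[1] = 3(-2) - 2 = -8
R[2] = 3(-8) - 4 = -28
R[3] = 3(-28) - 6 = -90
R[4] = 3(-90) - 8 = -278
R[5] = 3(-278) - 10 = -844
R[6] = 3(-844) - 12 = -2544
R[7] = 3(-2544) - 14 = -7646

-7646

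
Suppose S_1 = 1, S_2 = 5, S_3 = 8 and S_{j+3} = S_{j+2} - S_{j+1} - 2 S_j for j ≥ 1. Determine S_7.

S_4 = 8 - 5 - 2·1 = 1
S_5 = 1 - 8 - 2·5 = -17
S_6 = (-17) - 1 - 2·8 = -34
S_7 = (-34) - (-17) - 2·1 = -19

-19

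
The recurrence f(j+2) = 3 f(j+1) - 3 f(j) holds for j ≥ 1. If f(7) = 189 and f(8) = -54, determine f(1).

Rearranging, f(j-2) = (f(j) - 3 f(j-1)) / -3.
f(6) = (-54 - 3*189) / -3 = -621/-3 = 207
f(5) = (189 - 3*207) / -3 = -432/-3 = 144
f(4) = (207 - 3*144) / -3 = -225/-3 = 75
f(3) = (144 - 3*75) / -3 = -81/-3 = 27
f(2) = (75 - 3*27) / -3 = -6/-3 = 2
f(1) = (27 - 3*2) / -3 = 21/-3 = -7

-7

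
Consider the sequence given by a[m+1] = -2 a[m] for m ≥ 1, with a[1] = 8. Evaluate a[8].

a[2] = -2*8 = -16
a[3] = -2*(-16) = 32
a[4] = -2*32 = -64
a[5] = -2*(-64) = 128
a[6] = -2*128 = -256
a[7] = -2*(-256) = 512
a[8] = -2*512 = -1024

-1024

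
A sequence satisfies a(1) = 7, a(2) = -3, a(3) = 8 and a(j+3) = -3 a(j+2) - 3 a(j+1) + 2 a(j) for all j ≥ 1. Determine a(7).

-221

a(4) = -3*8 - 3*(-3) + 2*7 = -1
a(5) = -3*(-1) - 3*8 + 2*(-3) = -27
a(6) = -3*(-27) - 3*(-1) + 2*8 = 100
a(7) = -3*100 - 3*(-27) + 2*(-1) = -221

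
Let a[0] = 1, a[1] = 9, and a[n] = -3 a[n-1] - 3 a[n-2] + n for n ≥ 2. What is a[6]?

-21

a[2] = -3·9 - 3·1 + 2 = -28
a[3] = -3·(-28) - 3·9 + 3 = 60
a[4] = -3·60 - 3·(-28) + 4 = -92
a[5] = -3·(-92) - 3·60 + 5 = 101
a[6] = -3·101 - 3·(-92) + 6 = -21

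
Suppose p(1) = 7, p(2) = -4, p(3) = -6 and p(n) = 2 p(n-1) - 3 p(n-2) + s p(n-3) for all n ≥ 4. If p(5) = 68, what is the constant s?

5

p(4) = 7s
p(5) = 18 + 10s
So 18 + 10s = 68, giving s = 5.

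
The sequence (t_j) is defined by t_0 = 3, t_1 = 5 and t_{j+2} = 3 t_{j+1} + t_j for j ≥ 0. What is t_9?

76631

t_2 = 3(5) + 3 = 18
t_3 = 3(18) + 5 = 59
t_4 = 3(59) + 18 = 195
t_5 = 3(195) + 59 = 644
t_6 = 3(644) + 195 = 2127
t_7 = 3(2127) + 644 = 7025
t_8 = 3(7025) + 2127 = 23202
t_9 = 3(23202) + 7025 = 76631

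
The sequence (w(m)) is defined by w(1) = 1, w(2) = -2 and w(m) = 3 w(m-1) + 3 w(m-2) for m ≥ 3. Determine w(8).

-2970

w(3) = 3(-2) + 3(1) = -3
w(4) = 3(-3) + 3(-2) = -15
w(5) = 3(-15) + 3(-3) = -54
w(6) = 3(-54) + 3(-15) = -207
w(7) = 3(-207) + 3(-54) = -783
w(8) = 3(-783) + 3(-207) = -2970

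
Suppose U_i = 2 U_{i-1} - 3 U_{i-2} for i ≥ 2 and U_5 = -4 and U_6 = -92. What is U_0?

-4

Rearranging, U_{i-2} = (U_i - 2 U_{i-1}) / -3.
U_4 = (-92 - 2(-4)) / -3 = -84/-3 = 28
U_3 = (-4 - 2(28)) / -3 = -60/-3 = 20
U_2 = (28 - 2(20)) / -3 = -12/-3 = 4
U_1 = (20 - 2(4)) / -3 = 12/-3 = -4
U_0 = (4 - 2(-4)) / -3 = 12/-3 = -4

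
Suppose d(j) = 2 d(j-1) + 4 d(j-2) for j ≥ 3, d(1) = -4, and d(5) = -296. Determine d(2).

-7

Let d(2) = w.
d(3) = -16 + 2w
d(4) = -32 + 8w
d(5) = -128 + 24w
So -128 + 24w = -296, giving w = -7.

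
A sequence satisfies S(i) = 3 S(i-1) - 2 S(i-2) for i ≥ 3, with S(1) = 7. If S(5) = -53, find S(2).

3

Let S(2) = v.
S(3) = -14 + 3v
S(4) = -42 + 7v
S(5) = -98 + 15v
So -98 + 15v = -53, giving v = 3.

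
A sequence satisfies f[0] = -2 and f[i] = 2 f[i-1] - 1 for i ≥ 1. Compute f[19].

-1572863

The fixed point is -1/(1 - 2) = 1, so f[i] - 1 = 2(f[i-1] - 1).
Hence f[i] = -3·2^i + 1.
f[19] = -3·2^{19} + 1 = -3·524288 + 1 = -1572863.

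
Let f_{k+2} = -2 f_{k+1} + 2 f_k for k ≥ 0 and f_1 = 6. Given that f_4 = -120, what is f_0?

-2

Let f_0 = z.
f_2 = -12 + 2z
f_3 = 36 - 4z
f_4 = -96 + 12z
So -96 + 12z = -120, giving z = -2.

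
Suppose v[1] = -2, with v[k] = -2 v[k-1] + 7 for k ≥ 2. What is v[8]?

v[2] = -2(-2) + 7 = 11
v[3] = -2(11) + 7 = -15
v[4] = -2(-15) + 7 = 37
v[5] = -2(37) + 7 = -67
v[6] = -2(-67) + 7 = 141
v[7] = -2(141) + 7 = -275
v[8] = -2(-275) + 7 = 557

557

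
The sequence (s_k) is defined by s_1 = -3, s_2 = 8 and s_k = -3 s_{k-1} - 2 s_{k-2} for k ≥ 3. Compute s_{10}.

2558

s_3 = -3(8) - 2(-3) = -18
s_4 = -3(-18) - 2(8) = 38
s_5 = -3(38) - 2(-18) = -78
s_6 = -3(-78) - 2(38) = 158
s_7 = -3(158) - 2(-78) = -318
s_8 = -3(-318) - 2(158) = 638
s_9 = -3(638) - 2(-318) = -1278
s_{10} = -3(-1278) - 2(638) = 2558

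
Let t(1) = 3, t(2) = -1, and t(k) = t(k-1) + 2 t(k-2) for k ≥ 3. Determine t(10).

t(3) = (-1) + 2·3 = 5
t(4) = 5 + 2·(-1) = 3
t(5) = 3 + 2·5 = 13
t(6) = 13 + 2·3 = 19
t(7) = 19 + 2·13 = 45
t(8) = 45 + 2·19 = 83
t(9) = 83 + 2·45 = 173
t(10) = 173 + 2·83 = 339

339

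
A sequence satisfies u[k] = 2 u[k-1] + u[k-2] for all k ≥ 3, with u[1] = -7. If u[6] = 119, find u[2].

Let u[2] = w.
u[3] = -7 + 2w
u[4] = -14 + 5w
u[5] = -35 + 12w
u[6] = -84 + 29w
So -84 + 29w = 119, giving w = 7.

7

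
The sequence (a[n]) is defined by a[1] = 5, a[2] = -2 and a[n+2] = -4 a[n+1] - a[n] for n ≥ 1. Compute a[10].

a[3] = -4·(-2) - 5 = 3
a[4] = -4·3 - (-2) = -10
a[5] = -4·(-10) - 3 = 37
a[6] = -4·37 - (-10) = -138
a[7] = -4·(-138) - 37 = 515
a[8] = -4·515 - (-138) = -1922
a[9] = -4·(-1922) - 515 = 7173
a[10] = -4·7173 - (-1922) = -26770

-26770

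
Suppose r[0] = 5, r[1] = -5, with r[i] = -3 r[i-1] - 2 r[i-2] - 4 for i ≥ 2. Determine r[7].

r[2] = -3·(-5) - 2·5 - 4 = 1
r[3] = -3·1 - 2·(-5) - 4 = 3
r[4] = -3·3 - 2·1 - 4 = -15
r[5] = -3·(-15) - 2·3 - 4 = 35
r[6] = -3·35 - 2·(-15) - 4 = -79
r[7] = -3·(-79) - 2·35 - 4 = 163

163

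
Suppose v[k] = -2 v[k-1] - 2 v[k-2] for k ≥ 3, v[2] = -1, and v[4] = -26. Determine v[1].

Let v[1] = w.
v[3] = 2 - 2w
v[4] = -2 + 4w
So -2 + 4w = -26, giving w = -6.

-6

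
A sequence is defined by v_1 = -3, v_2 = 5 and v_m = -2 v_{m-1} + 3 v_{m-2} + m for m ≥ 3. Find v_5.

v_3 = -2·5 + 3·(-3) + 3 = -16
v_4 = -2·(-16) + 3·5 + 4 = 51
v_5 = -2·51 + 3·(-16) + 5 = -145

-145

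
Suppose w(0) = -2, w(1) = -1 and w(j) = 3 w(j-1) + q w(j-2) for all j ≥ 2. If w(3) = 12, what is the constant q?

-3

w(2) = -3 - 2q
w(3) = -9 - 7q
So -9 - 7q = 12, giving q = -3.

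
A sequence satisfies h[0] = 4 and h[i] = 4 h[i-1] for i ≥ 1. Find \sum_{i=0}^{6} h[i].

h[1] = 4*4 = 16
h[2] = 4*16 = 64
h[3] = 4*64 = 256
h[4] = 4*256 = 1024
h[5] = 4*1024 = 4096
h[6] = 4*4096 = 16384
Sum = 4 + 16 + 64 + 256 + 1024 + 4096 + 16384 = 21844

21844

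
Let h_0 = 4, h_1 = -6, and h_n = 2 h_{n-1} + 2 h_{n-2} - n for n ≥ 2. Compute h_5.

-199

h_2 = 2·(-6) + 2·4 - 2 = -6
h_3 = 2·(-6) + 2·(-6) - 3 = -27
h_4 = 2·(-27) + 2·(-6) - 4 = -70
h_5 = 2·(-70) + 2·(-27) - 5 = -199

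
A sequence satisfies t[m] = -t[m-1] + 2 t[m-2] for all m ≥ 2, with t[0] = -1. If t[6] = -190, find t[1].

8

Let t[1] = w.
t[2] = -2 - w
t[3] = 2 + 3w
t[4] = -6 - 5w
t[5] = 10 + 11w
t[6] = -22 - 21w
So -22 - 21w = -190, giving w = 8.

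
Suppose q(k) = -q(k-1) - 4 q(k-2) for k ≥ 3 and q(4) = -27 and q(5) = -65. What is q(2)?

1

Rearranging, q(k-2) = (q(k) + q(k-1)) / -4.
q(3) = (-65 + (-27)) / -4 = -92/-4 = 23
q(2) = (-27 + 23) / -4 = -4/-4 = 1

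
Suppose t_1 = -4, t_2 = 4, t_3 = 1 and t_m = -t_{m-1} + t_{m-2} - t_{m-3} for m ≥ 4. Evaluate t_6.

t_4 = -1 + 4 - (-4) = 7
t_5 = -7 + 1 - 4 = -10
t_6 = -(-10) + 7 - 1 = 16

16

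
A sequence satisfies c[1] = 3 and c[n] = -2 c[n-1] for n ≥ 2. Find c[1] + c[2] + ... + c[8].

-255

c[2] = -2(3) = -6
c[3] = -2(-6) = 12
c[4] = -2(12) = -24
c[5] = -2(-24) = 48
c[6] = -2(48) = -96
c[7] = -2(-96) = 192
c[8] = -2(192) = -384
Sum = 3 + (-6) + 12 + (-24) + 48 + (-96) + 192 + (-384) = -255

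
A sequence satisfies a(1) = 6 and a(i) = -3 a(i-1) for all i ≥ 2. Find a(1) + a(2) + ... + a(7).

a(2) = -3(6) = -18
a(3) = -3(-18) = 54
a(4) = -3(54) = -162
a(5) = -3(-162) = 486
a(6) = -3(486) = -1458
a(7) = -3(-1458) = 4374
Sum = 6 + (-18) + 54 + (-162) + 486 + (-1458) + 4374 = 3282

3282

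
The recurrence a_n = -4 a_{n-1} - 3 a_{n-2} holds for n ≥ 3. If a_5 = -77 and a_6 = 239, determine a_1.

Rearranging, a_{n-2} = (a_n + 4 a_{n-1}) / -3.
a_4 = (239 + 4*(-77)) / -3 = -69/-3 = 23
a_3 = (-77 + 4*23) / -3 = 15/-3 = -5
a_2 = (23 + 4*(-5)) / -3 = 3/-3 = -1
a_1 = (-5 + 4*(-1)) / -3 = -9/-3 = 3

3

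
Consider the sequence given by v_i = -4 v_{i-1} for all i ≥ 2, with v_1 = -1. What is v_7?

-4096

v_2 = -4·(-1) = 4
v_3 = -4·4 = -16
v_4 = -4·(-16) = 64
v_5 = -4·64 = -256
v_6 = -4·(-256) = 1024
v_7 = -4·1024 = -4096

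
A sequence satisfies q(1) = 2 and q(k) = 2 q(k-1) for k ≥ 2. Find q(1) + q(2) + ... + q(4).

30

q(2) = 2*2 = 4
q(3) = 2*4 = 8
q(4) = 2*8 = 16
Sum = 2 + 4 + 8 + 16 = 30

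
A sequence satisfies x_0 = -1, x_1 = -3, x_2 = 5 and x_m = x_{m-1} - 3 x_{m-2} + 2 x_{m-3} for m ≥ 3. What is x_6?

16

x_3 = 5 - 3*(-3) + 2*(-1) = 12
x_4 = 12 - 3*5 + 2*(-3) = -9
x_5 = (-9) - 3*12 + 2*5 = -35
x_6 = (-35) - 3*(-9) + 2*12 = 16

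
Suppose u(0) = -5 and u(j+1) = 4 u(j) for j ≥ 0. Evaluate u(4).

-1280

u(1) = 4(-5) = -20
u(2) = 4(-20) = -80
u(3) = 4(-80) = -320
u(4) = 4(-320) = -1280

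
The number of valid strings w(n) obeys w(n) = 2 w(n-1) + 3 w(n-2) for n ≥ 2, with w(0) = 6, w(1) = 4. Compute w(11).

442864

w(2) = 2·4 + 3·6 = 26
w(3) = 2·26 + 3·4 = 64
w(4) = 2·64 + 3·26 = 206
w(5) = 2·206 + 3·64 = 604
w(6) = 2·604 + 3·206 = 1826
w(7) = 2·1826 + 3·604 = 5464
w(8) = 2·5464 + 3·1826 = 16406
w(9) = 2·16406 + 3·5464 = 49204
w(10) = 2·49204 + 3·16406 = 147626
w(11) = 2·147626 + 3·49204 = 442864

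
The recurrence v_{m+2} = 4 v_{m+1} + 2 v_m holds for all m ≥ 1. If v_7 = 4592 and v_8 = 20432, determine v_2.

Rearranging, v_{m-2} = (v_m - 4 v_{m-1}) / 2.
v_6 = (20432 - 4(4592)) / 2 = 2064/2 = 1032
v_5 = (4592 - 4(1032)) / 2 = 464/2 = 232
v_4 = (1032 - 4(232)) / 2 = 104/2 = 52
v_3 = (232 - 4(52)) / 2 = 24/2 = 12
v_2 = (52 - 4(12)) / 2 = 4/2 = 2

2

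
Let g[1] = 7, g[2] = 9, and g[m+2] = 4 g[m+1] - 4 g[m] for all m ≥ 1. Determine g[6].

g[3] = 4(9) - 4(7) = 8
g[4] = 4(8) - 4(9) = -4
g[5] = 4(-4) - 4(8) = -48
g[6] = 4(-48) - 4(-4) = -176

-176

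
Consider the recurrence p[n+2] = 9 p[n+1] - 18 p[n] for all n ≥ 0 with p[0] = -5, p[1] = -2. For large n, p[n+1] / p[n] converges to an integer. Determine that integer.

6

The characteristic equation is r^2 - 9r + 18 = 0, which factors as (r - 6)(r - 3) = 0.
So the roots are 6 and 3. Since |6| > |3| and the coefficient of 6^n is non-zero, the ratio tends to 6.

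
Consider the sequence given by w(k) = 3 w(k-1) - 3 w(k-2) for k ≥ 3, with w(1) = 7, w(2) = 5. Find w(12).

3888

w(3) = 3·5 - 3·7 = -6
w(4) = 3·(-6) - 3·5 = -33
w(5) = 3·(-33) - 3·(-6) = -81
w(6) = 3·(-81) - 3·(-33) = -144
w(7) = 3·(-144) - 3·(-81) = -189
w(8) = 3·(-189) - 3·(-144) = -135
w(9) = 3·(-135) - 3·(-189) = 162
w(10) = 3·162 - 3·(-135) = 891
w(11) = 3·891 - 3·162 = 2187
w(12) = 3·2187 - 3·891 = 3888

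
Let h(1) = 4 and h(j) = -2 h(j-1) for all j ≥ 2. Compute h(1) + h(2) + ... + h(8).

h(2) = -2*4 = -8
h(3) = -2*(-8) = 16
h(4) = -2*16 = -32
h(5) = -2*(-32) = 64
h(6) = -2*64 = -128
h(7) = -2*(-128) = 256
h(8) = -2*256 = -512
Sum = 4 + (-8) + 16 + (-32) + 64 + (-128) + 256 + (-512) = -340

-340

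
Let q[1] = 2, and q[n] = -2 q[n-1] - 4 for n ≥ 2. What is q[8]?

-428

q[2] = -2*2 - 4 = -8
q[3] = -2*(-8) - 4 = 12
q[4] = -2*12 - 4 = -28
q[5] = -2*(-28) - 4 = 52
q[6] = -2*52 - 4 = -108
q[7] = -2*(-108) - 4 = 212
q[8] = -2*212 - 4 = -428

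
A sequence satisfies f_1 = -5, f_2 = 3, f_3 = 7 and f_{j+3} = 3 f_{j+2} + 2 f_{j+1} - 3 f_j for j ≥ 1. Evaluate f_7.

f_4 = 3·7 + 2·3 - 3·(-5) = 42
f_5 = 3·42 + 2·7 - 3·3 = 131
f_6 = 3·131 + 2·42 - 3·7 = 456
f_7 = 3·456 + 2·131 - 3·42 = 1504

1504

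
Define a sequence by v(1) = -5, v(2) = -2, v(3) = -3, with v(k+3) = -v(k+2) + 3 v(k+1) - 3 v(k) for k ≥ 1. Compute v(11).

-6495

v(4) = -(-3) + 3·(-2) - 3·(-5) = 12
v(5) = -12 + 3·(-3) - 3·(-2) = -15
v(6) = -(-15) + 3·12 - 3·(-3) = 60
v(7) = -60 + 3·(-15) - 3·12 = -141
v(8) = -(-141) + 3·60 - 3·(-15) = 366
v(9) = -366 + 3·(-141) - 3·60 = -969
v(10) = -(-969) + 3·366 - 3·(-141) = 2490
v(11) = -2490 + 3·(-969) - 3·366 = -6495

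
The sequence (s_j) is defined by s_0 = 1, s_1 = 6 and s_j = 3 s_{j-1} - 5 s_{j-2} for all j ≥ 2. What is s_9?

4041

s_2 = 3(6) - 5(1) = 13
s_3 = 3(13) - 5(6) = 9
s_4 = 3(9) - 5(13) = -38
s_5 = 3(-38) - 5(9) = -159
s_6 = 3(-159) - 5(-38) = -287
s_7 = 3(-287) - 5(-159) = -66
s_8 = 3(-66) - 5(-287) = 1237
s_9 = 3(1237) - 5(-66) = 4041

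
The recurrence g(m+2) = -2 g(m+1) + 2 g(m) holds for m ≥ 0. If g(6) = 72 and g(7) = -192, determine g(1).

6

Rearranging, g(m-2) = (g(m) + 2 g(m-1)) / 2.
g(5) = (-192 + 2·72) / 2 = -48/2 = -24
g(4) = (72 + 2·(-24)) / 2 = 24/2 = 12
g(3) = (-24 + 2·12) / 2 = 0/2 = 0
g(2) = (12 + 2·0) / 2 = 12/2 = 6
g(1) = (0 + 2·6) / 2 = 12/2 = 6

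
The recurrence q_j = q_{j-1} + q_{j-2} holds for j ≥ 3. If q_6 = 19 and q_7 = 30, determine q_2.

Rearranging, q_{j-2} = q_j - q_{j-1}.
q_5 = 30 - 19 = 11
q_4 = 19 - 11 = 8
q_3 = 11 - 8 = 3
q_2 = 8 - 3 = 5

5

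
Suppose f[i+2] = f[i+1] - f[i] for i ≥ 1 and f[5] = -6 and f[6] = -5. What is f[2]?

6

Rearranging, f[i-2] = -(f[i] - f[i-1]).
f[4] = -(-5 - (-6)) = -1
f[3] = -(-6 - (-1)) = 5
f[2] = -(-1 - 5) = 6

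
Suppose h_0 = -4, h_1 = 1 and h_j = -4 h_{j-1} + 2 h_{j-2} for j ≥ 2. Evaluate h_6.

-4432

h_2 = -4*1 + 2*(-4) = -12
h_3 = -4*(-12) + 2*1 = 50
h_4 = -4*50 + 2*(-12) = -224
h_5 = -4*(-224) + 2*50 = 996
h_6 = -4*996 + 2*(-224) = -4432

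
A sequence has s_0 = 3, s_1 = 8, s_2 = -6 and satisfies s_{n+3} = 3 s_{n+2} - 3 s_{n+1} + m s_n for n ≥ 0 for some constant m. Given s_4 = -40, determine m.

4

s_3 = -42 + 3m
s_4 = -108 + 17m
So -108 + 17m = -40, giving m = 4.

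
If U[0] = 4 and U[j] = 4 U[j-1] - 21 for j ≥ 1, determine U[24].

The fixed point is -21/(1 - 4) = 7, so U[j] - 7 = 4(U[j-1] - 7).
Hence U[j] = -3·4^j + 7.
U[24] = -3·4^{24} + 7 = -3·281474976710656 + 7 = -844424930131961.

-844424930131961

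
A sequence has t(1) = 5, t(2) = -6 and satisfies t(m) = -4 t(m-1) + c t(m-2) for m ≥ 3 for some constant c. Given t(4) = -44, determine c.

t(3) = 24 + 5c
t(4) = -96 - 26c
So -96 - 26c = -44, giving c = -2.

-2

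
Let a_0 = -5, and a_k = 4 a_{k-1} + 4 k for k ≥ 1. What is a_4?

a_1 = 4*(-5) + 4 = -16
a_2 = 4*(-16) + 8 = -56
a_3 = 4*(-56) + 12 = -212
a_4 = 4*(-212) + 16 = -832

-832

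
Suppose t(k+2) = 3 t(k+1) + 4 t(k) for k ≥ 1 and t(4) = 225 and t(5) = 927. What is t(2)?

9

Rearranging, t(k-2) = (t(k) - 3 t(k-1)) / 4.
t(3) = (927 - 3(225)) / 4 = 252/4 = 63
t(2) = (225 - 3(63)) / 4 = 36/4 = 9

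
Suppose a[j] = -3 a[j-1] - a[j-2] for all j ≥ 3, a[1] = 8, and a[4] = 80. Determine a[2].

Let a[2] = x.
a[3] = -8 - 3x
a[4] = 24 + 8x
So 24 + 8x = 80, giving x = 7.

7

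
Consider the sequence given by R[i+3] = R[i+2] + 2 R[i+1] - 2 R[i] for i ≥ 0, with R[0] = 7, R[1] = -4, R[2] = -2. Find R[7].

-144

R[3] = (-2) + 2(-4) - 2(7) = -24
R[4] = (-24) + 2(-2) - 2(-4) = -20
R[5] = (-20) + 2(-24) - 2(-2) = -64
R[6] = (-64) + 2(-20) - 2(-24) = -56
R[7] = (-56) + 2(-64) - 2(-20) = -144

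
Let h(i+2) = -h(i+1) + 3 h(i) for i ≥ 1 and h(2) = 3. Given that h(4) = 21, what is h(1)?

-3

Let h(1) = y.
h(3) = -3 + 3y
h(4) = 12 - 3y
So 12 - 3y = 21, giving y = -3.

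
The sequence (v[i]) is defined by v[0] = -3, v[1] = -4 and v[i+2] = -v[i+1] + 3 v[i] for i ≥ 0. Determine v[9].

v[2] = -(-4) + 3(-3) = -5
v[3] = -(-5) + 3(-4) = -7
v[4] = -(-7) + 3(-5) = -8
v[5] = -(-8) + 3(-7) = -13
v[6] = -(-13) + 3(-8) = -11
v[7] = -(-11) + 3(-13) = -28
v[8] = -(-28) + 3(-11) = -5
v[9] = -(-5) + 3(-28) = -79

-79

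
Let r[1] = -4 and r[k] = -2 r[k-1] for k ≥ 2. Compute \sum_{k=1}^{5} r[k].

r[2] = -2*(-4) = 8
r[3] = -2*8 = -16
r[4] = -2*(-16) = 32
r[5] = -2*32 = -64
Sum = (-4) + 8 + (-16) + 32 + (-64) = -44

-44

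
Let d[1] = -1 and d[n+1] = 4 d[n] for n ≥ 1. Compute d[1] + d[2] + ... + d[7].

d[2] = 4·(-1) = -4
d[3] = 4·(-4) = -16
d[4] = 4·(-16) = -64
d[5] = 4·(-64) = -256
d[6] = 4·(-256) = -1024
d[7] = 4·(-1024) = -4096
Sum = (-1) + (-4) + (-16) + (-64) + (-256) + (-1024) + (-4096) = -5461

-5461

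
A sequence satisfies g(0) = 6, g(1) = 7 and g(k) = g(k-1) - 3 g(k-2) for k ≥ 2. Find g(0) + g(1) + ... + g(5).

68

g(2) = 7 - 3*6 = -11
g(3) = (-11) - 3*7 = -32
g(4) = (-32) - 3*(-11) = 1
g(5) = 1 - 3*(-32) = 97
Sum = 6 + 7 + (-11) + (-32) + 1 + 97 = 68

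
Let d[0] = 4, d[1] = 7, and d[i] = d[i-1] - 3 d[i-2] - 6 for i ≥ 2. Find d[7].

d[2] = 7 - 3·4 - 6 = -11
d[3] = (-11) - 3·7 - 6 = -38
d[4] = (-38) - 3·(-11) - 6 = -11
d[5] = (-11) - 3·(-38) - 6 = 97
d[6] = 97 - 3·(-11) - 6 = 124
d[7] = 124 - 3·97 - 6 = -173

-173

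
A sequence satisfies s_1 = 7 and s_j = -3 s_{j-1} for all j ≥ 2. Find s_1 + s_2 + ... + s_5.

s_2 = -3·7 = -21
s_3 = -3·(-21) = 63
s_4 = -3·63 = -189
s_5 = -3·(-189) = 567
Sum = 7 + (-21) + 63 + (-189) + 567 = 427

427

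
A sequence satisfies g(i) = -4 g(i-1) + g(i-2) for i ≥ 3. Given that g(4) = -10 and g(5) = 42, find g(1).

Rearranging, g(i-2) = g(i) + 4 g(i-1).
g(3) = 42 + 4(-10) = 2
g(2) = -10 + 4(2) = -2
g(1) = 2 + 4(-2) = -6

-6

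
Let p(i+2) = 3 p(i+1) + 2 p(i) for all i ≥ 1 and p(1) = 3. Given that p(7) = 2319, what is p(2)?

3

Let p(2) = w.
p(3) = 6 + 3w
p(4) = 18 + 11w
p(5) = 66 + 39w
p(6) = 234 + 139w
p(7) = 834 + 495w
So 834 + 495w = 2319, giving w = 3.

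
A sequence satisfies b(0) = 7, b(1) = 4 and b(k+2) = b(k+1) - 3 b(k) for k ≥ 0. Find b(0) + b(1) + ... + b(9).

-119

b(2) = 4 - 3·7 = -17
b(3) = (-17) - 3·4 = -29
b(4) = (-29) - 3·(-17) = 22
b(5) = 22 - 3·(-29) = 109
b(6) = 109 - 3·22 = 43
b(7) = 43 - 3·109 = -284
b(8) = (-284) - 3·43 = -413
b(9) = (-413) - 3·(-284) = 439
Sum = 7 + 4 + (-17) + (-29) + 22 + 109 + 43 + (-284) + (-413) + 439 = -119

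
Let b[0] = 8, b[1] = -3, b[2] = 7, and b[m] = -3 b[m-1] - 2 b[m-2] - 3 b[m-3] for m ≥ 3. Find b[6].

b[3] = -3(7) - 2(-3) - 3(8) = -39
b[4] = -3(-39) - 2(7) - 3(-3) = 112
b[5] = -3(112) - 2(-39) - 3(7) = -279
b[6] = -3(-279) - 2(112) - 3(-39) = 730

730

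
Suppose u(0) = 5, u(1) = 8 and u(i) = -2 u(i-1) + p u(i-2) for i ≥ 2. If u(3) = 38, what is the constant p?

u(2) = -16 + 5p
u(3) = 32 - 2p
So 32 - 2p = 38, giving p = -3.

-3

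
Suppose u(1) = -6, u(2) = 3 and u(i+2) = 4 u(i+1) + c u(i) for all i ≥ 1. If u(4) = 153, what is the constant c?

u(3) = 12 - 6c
u(4) = 48 - 21c
So 48 - 21c = 153, giving c = -5.

-5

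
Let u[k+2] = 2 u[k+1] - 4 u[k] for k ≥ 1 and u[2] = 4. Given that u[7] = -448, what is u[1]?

-7

Let u[1] = z.
u[3] = 8 - 4z
u[4] = -8z
u[5] = -32
u[6] = -64 + 32z
u[7] = 64z
So 64z = -448, giving z = -7.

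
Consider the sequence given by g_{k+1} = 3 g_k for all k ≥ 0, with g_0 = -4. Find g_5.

g_1 = 3·(-4) = -12
g_2 = 3·(-12) = -36
g_3 = 3·(-36) = -108
g_4 = 3·(-108) = -324
g_5 = 3·(-324) = -972

-972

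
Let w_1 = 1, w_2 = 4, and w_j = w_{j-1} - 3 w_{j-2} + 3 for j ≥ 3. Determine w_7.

w_3 = 4 - 3·1 + 3 = 4
w_4 = 4 - 3·4 + 3 = -5
w_5 = (-5) - 3·4 + 3 = -14
w_6 = (-14) - 3·(-5) + 3 = 4
w_7 = 4 - 3·(-14) + 3 = 49

49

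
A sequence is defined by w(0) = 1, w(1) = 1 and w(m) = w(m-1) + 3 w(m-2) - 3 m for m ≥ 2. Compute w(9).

-2042

w(2) = 1 + 3*1 - 6 = -2
w(3) = (-2) + 3*1 - 9 = -8
w(4) = (-8) + 3*(-2) - 12 = -26
w(5) = (-26) + 3*(-8) - 15 = -65
w(6) = (-65) + 3*(-26) - 18 = -161
w(7) = (-161) + 3*(-65) - 21 = -377
w(8) = (-377) + 3*(-161) - 24 = -884
w(9) = (-884) + 3*(-377) - 27 = -2042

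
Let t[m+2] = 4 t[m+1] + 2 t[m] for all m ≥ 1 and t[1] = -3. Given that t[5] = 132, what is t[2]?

3

Let t[2] = z.
t[3] = -6 + 4z
t[4] = -24 + 18z
t[5] = -108 + 80z
So -108 + 80z = 132, giving z = 3.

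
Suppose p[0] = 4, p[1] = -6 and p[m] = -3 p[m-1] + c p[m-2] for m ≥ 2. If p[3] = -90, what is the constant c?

p[2] = 18 + 4c
p[3] = -54 - 18c
So -54 - 18c = -90, giving c = 2.

2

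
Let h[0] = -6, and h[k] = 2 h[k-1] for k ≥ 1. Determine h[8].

h[1] = 2*(-6) = -12
h[2] = 2*(-12) = -24
h[3] = 2*(-24) = -48
h[4] = 2*(-48) = -96
h[5] = 2*(-96) = -192
h[6] = 2*(-192) = -384
h[7] = 2*(-384) = -768
h[8] = 2*(-768) = -1536

-1536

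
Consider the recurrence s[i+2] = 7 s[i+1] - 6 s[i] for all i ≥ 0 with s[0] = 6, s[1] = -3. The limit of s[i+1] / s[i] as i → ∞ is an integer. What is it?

6

The characteristic equation is r^2 - 7r + 6 = 0, which factors as (r - 6)(r - 1) = 0.
So the roots are 6 and 1. Since |6| > |1| and the coefficient of 6^i is non-zero, the ratio tends to 6.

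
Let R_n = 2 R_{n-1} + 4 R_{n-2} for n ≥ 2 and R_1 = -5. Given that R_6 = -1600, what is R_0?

Let R_0 = x.
R_2 = -10 + 4x
R_3 = -40 + 8x
R_4 = -120 + 32x
R_5 = -400 + 96x
R_6 = -1280 + 320x
So -1280 + 320x = -1600, giving x = -1.

-1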